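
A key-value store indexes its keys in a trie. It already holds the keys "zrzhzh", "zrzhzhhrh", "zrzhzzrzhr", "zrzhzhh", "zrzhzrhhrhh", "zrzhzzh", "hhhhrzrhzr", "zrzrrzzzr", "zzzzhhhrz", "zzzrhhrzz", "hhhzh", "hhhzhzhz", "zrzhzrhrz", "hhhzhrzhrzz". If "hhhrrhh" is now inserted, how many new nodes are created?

The longest prefix of "hhhrrhh" already in the trie is "hhh" (length 3).
New nodes needed: |"hhhrrhh"| − 3 = 7 − 3 = 4.

4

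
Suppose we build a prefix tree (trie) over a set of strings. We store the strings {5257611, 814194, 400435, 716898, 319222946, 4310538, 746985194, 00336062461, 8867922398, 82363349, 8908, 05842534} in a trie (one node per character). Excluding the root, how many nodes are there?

Insert word by word; a character creates a node only if that edge doesn't already exist:
  "5257611" → 7 new (5, 2, 5, 7, 6, 1, 1)
  "814194" → 6 new (8, 1, 4, 1, 9, 4)
  "400435" → 6 new (4, 0, 0, 4, 3, 5)
  "716898" → 6 new (7, 1, 6, 8, 9, 8)
  "319222946" → 9 new (3, 1, 9, 2, 2, 2, 9, 4, 6)
  "4310538" → prefix "4" already present; 6 new (3, 1, 0, 5, 3, 8)
  "746985194" → prefix "7" already present; 8 new (4, 6, 9, 8, 5, 1, 9, 4)
  "00336062461" → 11 new (0, 0, 3, 3, 6, 0, 6, 2, 4, 6, 1)
  "8867922398" → prefix "8" already present; 9 new (8, 6, 7, 9, 2, 2, 3, 9, 8)
  "82363349" → prefix "8" already present; 7 new (2, 3, 6, 3, 3, 4, 9)
  "8908" → prefix "8" already present; 3 new (9, 0, 8)
  "05842534" → prefix "0" already present; 7 new (5, 8, 4, 2, 5, 3, 4)
Total nodes = 7 + 6 + 6 + 6 + 9 + 6 + 8 + 11 + 9 + 7 + 3 + 7 = 85

85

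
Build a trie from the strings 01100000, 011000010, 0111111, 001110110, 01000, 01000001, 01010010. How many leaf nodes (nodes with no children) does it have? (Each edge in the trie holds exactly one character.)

6

A leaf is a node with no children — equivalently, the end of a word that is not a proper prefix of any other stored word.
Those words: "001110110", "01000001", "01010010", "01100000", "011000010", "0111111"
Leaf count: 6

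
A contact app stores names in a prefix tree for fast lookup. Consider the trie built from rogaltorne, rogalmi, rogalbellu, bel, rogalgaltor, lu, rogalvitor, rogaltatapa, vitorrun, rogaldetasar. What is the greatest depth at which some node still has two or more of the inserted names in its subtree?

6

The deepest shared node is where two words last agree before diverging.
e.g. "rogaltatapa" and "rogaltorne" share the prefix "rogalt" of length 6; no pair shares a longer one.
Longest shared-prefix length: 6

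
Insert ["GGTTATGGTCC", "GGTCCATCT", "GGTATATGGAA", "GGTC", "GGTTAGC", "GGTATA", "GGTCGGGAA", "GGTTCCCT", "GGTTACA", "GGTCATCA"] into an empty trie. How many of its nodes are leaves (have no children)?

8

Leaves are exactly the stored words that no other stored word extends.
Those words: "GGTATATGGAA", "GGTCATCA", "GGTCCATCT", "GGTCGGGAA", "GGTTACA", "GGTTAGC", "GGTTATGGTCC", "GGTTCCCT"
Leaf count: 8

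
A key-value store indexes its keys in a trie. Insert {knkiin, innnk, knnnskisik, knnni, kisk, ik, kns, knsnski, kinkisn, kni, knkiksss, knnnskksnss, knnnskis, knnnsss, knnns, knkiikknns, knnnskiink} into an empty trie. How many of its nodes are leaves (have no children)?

Leaves are exactly the stored words that no other stored word extends.
Those words: "ik", "innnk", "kinkisn", "kisk", "kni", "knkiikknns", "knkiin", "knkiksss", "knnni", "knnnskiink", "knnnskisik", "knnnskksnss", "knnnsss", "knsnski"
Leaf count: 14

14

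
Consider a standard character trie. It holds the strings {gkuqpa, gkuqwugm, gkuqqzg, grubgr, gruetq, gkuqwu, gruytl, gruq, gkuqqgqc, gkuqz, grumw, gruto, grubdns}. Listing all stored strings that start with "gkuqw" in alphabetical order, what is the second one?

DFS of the "gkuqw" subtree visits, in order: "gkuqwu", "gkuqwugm"
The 2nd is gkuqwugm.

gkuqwugm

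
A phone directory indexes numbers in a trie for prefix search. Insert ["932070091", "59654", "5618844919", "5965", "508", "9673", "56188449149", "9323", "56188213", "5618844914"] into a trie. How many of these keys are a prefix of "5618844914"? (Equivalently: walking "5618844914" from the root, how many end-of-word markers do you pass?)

Walk "5618844914" from the root; an end-of-word marker is hit whenever a stored word is a prefix of "5618844914".
Prefixes of the query that are stored words: "5618844914"
Count: 1

1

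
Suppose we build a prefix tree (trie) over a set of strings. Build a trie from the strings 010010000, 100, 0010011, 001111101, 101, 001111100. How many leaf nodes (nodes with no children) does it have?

6

Leaves are exactly the stored words that no other stored word extends.
Those words: "0010011", "001111100", "001111101", "010010000", "100", "101"
Leaf count: 6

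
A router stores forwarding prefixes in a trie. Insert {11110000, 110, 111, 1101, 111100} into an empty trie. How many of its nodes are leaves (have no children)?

2

Leaves are exactly the stored words that no other stored word extends.
Those words: "1101", "11110000"
Leaf count: 2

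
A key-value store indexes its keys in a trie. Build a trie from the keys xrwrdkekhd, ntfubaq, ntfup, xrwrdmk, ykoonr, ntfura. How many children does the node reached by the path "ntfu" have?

Walk "ntfu" from the root, arriving at one node.
Characters that immediately follow "ntfu" among the stored strings: {b, p, r}.
That node has 3 child edges.

3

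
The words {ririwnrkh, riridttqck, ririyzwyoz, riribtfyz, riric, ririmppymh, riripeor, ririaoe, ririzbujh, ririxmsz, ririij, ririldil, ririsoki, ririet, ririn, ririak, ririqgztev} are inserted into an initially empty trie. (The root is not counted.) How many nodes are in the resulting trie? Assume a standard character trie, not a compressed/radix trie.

69

Insert word by word; a character creates a node only if that edge doesn't already exist:
  "ririwnrkh" → 9 new (r, i, r, i, w, n, r, k, h)
  "riridttqck" → prefix "riri" already present; 6 new (d, t, t, q, c, k)
  "ririyzwyoz" → prefix "riri" already present; 6 new (y, z, w, y, o, z)
  "riribtfyz" → prefix "riri" already present; 5 new (b, t, f, y, z)
  "riric" → prefix "riri" already present; 1 new (c)
  "ririmppymh" → prefix "riri" already present; 6 new (m, p, p, y, m, h)
  "riripeor" → prefix "riri" already present; 4 new (p, e, o, r)
  "ririaoe" → prefix "riri" already present; 3 new (a, o, e)
  "ririzbujh" → prefix "riri" already present; 5 new (z, b, u, j, h)
  "ririxmsz" → prefix "riri" already present; 4 new (x, m, s, z)
  "ririij" → prefix "riri" already present; 2 new (i, j)
  "ririldil" → prefix "riri" already present; 4 new (l, d, i, l)
  "ririsoki" → prefix "riri" already present; 4 new (s, o, k, i)
  "ririet" → prefix "riri" already present; 2 new (e, t)
  "ririn" → prefix "riri" already present; 1 new (n)
  "ririak" → prefix "riria" already present; 1 new (k)
  "ririqgztev" → prefix "riri" already present; 6 new (q, g, z, t, e, v)
Total nodes = 9 + 6 + 6 + 5 + 1 + 6 + 4 + 3 + 5 + 4 + 2 + 4 + 4 + 2 + 1 + 1 + 6 = 69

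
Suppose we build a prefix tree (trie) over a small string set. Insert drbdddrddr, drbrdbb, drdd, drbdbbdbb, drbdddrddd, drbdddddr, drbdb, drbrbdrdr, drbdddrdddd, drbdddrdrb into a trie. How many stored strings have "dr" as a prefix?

10

Filter for entries beginning with "dr":
Matches: "drbdb", "drbdbbdbb", "drbdddddr", "drbdddrddd", "drbdddrdddd", "drbdddrddr", "drbdddrdrb", "drbrbdrdr", "drbrdbb", "drdd"
Count: 10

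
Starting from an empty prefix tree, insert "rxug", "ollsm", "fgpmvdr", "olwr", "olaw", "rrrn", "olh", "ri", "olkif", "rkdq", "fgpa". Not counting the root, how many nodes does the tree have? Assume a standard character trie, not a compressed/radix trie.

32

Trace insertions, counting only characters that open a new branch:
  "rxug" → 4 new (r, x, u, g)
  "ollsm" → 5 new (o, l, l, s, m)
  "fgpmvdr" → 7 new (f, g, p, m, v, d, r)
  "olwr" → prefix "ol" already present; 2 new (w, r)
  "olaw" → prefix "ol" already present; 2 new (a, w)
  "rrrn" → prefix "r" already present; 3 new (r, r, n)
  "olh" → prefix "ol" already present; 1 new (h)
  "ri" → prefix "r" already present; 1 new (i)
  "olkif" → prefix "ol" already present; 3 new (k, i, f)
  "rkdq" → prefix "r" already present; 3 new (k, d, q)
  "fgpa" → prefix "fgp" already present; 1 new (a)
Total nodes = 4 + 5 + 7 + 2 + 2 + 3 + 1 + 1 + 3 + 3 + 1 = 32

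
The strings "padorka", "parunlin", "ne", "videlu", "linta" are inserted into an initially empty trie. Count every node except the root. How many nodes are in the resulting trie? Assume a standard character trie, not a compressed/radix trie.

26

Count nodes per top-level branch (shared prefixes stored once):
  'l'-branch (linta): 5 nodes
  'n'-branch (ne): 2 nodes
  'p'-branch (padorka, parunlin): 13 nodes
  'v'-branch (videlu): 6 nodes
Sum: 26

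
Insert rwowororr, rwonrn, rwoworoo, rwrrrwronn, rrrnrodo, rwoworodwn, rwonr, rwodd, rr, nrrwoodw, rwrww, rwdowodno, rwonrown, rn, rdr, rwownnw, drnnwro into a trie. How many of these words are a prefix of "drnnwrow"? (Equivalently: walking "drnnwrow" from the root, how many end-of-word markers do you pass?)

Check each prefix of "drnnwrow" against the stored set — each match is an end-marker on the path.
Prefixes of the query that are stored words: "drnnwro"
Count: 1

1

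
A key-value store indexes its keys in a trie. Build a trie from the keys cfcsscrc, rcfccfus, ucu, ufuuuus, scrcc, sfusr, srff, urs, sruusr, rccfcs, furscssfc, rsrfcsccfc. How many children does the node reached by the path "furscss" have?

Follow the path "furscss" to its node, then look at its outgoing edges.
Distinct next characters after "furscss": f.
That node has 1 child edge.

1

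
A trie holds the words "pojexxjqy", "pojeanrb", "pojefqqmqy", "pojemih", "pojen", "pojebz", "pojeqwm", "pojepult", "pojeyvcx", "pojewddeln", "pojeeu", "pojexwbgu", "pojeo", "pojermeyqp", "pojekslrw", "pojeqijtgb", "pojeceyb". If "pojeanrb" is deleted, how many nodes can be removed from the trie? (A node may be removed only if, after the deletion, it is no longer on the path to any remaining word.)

4

After clearing the end-marker at "pojeanrb", prune upward until reaching a node still needed by another word.
The suffix "anrb" (4 nodes) is used only by "pojeanrb"; the node for "poje" still has the child "x", so pruning stops there.
Nodes removed: 4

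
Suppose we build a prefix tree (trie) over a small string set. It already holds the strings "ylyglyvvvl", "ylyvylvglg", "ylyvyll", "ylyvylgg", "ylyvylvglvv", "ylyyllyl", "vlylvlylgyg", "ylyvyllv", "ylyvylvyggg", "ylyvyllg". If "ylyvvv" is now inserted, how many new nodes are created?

Walking "ylyvvv" from the root, the first 4 characters ("ylyv") follow existing edges; "v" is the first miss.
New nodes needed: |"ylyvvv"| − 4 = 6 − 4 = 2.

2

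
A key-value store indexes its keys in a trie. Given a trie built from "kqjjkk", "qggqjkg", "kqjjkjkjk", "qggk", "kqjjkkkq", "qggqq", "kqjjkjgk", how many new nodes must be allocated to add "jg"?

2

No existing word starts with "j", so every character of "jg" needs a new node.
2 − 0 = 2 new nodes.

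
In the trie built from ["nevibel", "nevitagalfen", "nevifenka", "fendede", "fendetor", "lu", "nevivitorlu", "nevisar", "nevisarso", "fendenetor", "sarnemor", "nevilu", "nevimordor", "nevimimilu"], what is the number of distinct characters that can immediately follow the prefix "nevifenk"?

Walk "nevifenk" from the root, arriving at one node.
Characters that immediately follow "nevifenk" among the stored strings: {a}.
That node has 1 child edge.

1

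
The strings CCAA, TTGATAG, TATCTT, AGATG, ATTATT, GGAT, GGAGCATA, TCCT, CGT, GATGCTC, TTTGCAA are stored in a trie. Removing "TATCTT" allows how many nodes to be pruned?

After clearing the end-marker at "TATCTT", prune upward until reaching a node still needed by another word.
The suffix "ATCTT" (5 nodes) is used only by "TATCTT"; the node for "T" still has the child "T", so pruning stops there.
Nodes removed: 5

5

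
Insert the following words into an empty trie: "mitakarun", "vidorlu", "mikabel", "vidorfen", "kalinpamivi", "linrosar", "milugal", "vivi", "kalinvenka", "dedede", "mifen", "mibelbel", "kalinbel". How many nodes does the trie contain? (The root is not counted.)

For each word, the new-node count is its length minus the longest prefix already in the trie:
  "mitakarun" → 9 new (m, i, t, a, k, a, r, u, n)
  "vidorlu" → 7 new (v, i, d, o, r, l, u)
  "mikabel" → prefix "mi" already present; 5 new (k, a, b, e, l)
  "vidorfen" → prefix "vidor" already present; 3 new (f, e, n)
  "kalinpamivi" → 11 new (k, a, l, i, n, p, a, m, i, v, i)
  "linrosar" → 8 new (l, i, n, r, o, s, a, r)
  "milugal" → prefix "mi" already present; 5 new (l, u, g, a, l)
  "vivi" → prefix "vi" already present; 2 new (v, i)
  "kalinvenka" → prefix "kalin" already present; 5 new (v, e, n, k, a)
  "dedede" → 6 new (d, e, d, e, d, e)
  "mifen" → prefix "mi" already present; 3 new (f, e, n)
  "mibelbel" → prefix "mi" already present; 6 new (b, e, l, b, e, l)
  "kalinbel" → prefix "kalin" already present; 3 new (b, e, l)
Total nodes = 9 + 7 + 5 + 3 + 11 + 8 + 5 + 2 + 5 + 6 + 3 + 6 + 3 = 73

73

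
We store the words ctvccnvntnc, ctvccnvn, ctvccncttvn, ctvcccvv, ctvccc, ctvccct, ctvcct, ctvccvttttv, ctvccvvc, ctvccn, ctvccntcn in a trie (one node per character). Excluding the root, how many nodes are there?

32

Insert word by word; a character creates a node only if that edge doesn't already exist:
  "ctvccnvntnc" → 11 new (c, t, v, c, c, n, v, n, t, n, c)
  "ctvccnvn" → prefix "ctvccnvn" already present; 0 new (none)
  "ctvccncttvn" → prefix "ctvccn" already present; 5 new (c, t, t, v, n)
  "ctvcccvv" → prefix "ctvcc" already present; 3 new (c, v, v)
  "ctvccc" → prefix "ctvccc" already present; 0 new (none)
  "ctvccct" → prefix "ctvccc" already present; 1 new (t)
  "ctvcct" → prefix "ctvcc" already present; 1 new (t)
  "ctvccvttttv" → prefix "ctvcc" already present; 6 new (v, t, t, t, t, v)
  "ctvccvvc" → prefix "ctvccv" already present; 2 new (v, c)
  "ctvccn" → prefix "ctvccn" already present; 0 new (none)
  "ctvccntcn" → prefix "ctvccn" already present; 3 new (t, c, n)
Total nodes = 11 + 0 + 5 + 3 + 0 + 1 + 1 + 6 + 2 + 0 + 3 = 32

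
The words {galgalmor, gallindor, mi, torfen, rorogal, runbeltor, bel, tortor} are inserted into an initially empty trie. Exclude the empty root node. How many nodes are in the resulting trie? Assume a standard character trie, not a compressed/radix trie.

Insert word by word; a character creates a node only if that edge doesn't already exist:
  "galgalmor" → 9 new (g, a, l, g, a, l, m, o, r)
  "gallindor" → prefix "gal" already present; 6 new (l, i, n, d, o, r)
  "mi" → 2 new (m, i)
  "torfen" → 6 new (t, o, r, f, e, n)
  "rorogal" → 7 new (r, o, r, o, g, a, l)
  "runbeltor" → prefix "r" already present; 8 new (u, n, b, e, l, t, o, r)
  "bel" → 3 new (b, e, l)
  "tortor" → prefix "tor" already present; 3 new (t, o, r)
Total nodes = 9 + 6 + 2 + 6 + 7 + 8 + 3 + 3 = 44

44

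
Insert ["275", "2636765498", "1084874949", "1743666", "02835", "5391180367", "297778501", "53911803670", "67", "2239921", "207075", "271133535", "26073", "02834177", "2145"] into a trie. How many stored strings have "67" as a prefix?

1

Filter for entries beginning with "67":
Words under "67": 67
Count: 1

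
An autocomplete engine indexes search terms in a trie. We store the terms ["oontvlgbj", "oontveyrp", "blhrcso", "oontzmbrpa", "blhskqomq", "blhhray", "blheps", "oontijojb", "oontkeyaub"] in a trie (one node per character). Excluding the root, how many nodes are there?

Count nodes per top-level branch (shared prefixes stored once):
  'b'-branch (blheps, blhhray, blhrcso, blhskqomq): 20 nodes
  'o'-branch (oontijojb, oontkeyaub, oontveyrp, oontvlgbj, oontzmbrpa): 30 nodes
Sum: 50

50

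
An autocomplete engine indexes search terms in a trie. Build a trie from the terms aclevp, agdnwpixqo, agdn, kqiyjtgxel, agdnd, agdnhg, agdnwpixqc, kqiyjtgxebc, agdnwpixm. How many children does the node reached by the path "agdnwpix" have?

Walk "agdnwpix" from the root, arriving at one node.
Characters that immediately follow "agdnwpix" among the stored strings: {m, q}.
That node has 2 child edges.

2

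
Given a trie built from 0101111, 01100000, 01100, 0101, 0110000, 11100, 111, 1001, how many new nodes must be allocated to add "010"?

0

Every character of "010" already lies on an existing path (it is a prefix of some stored word).
No new nodes are needed: 0.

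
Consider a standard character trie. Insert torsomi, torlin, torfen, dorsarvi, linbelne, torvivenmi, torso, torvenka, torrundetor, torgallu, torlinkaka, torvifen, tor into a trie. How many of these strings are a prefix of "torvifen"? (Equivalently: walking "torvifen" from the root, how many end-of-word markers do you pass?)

2

Walk "torvifen" from the root; an end-of-word marker is hit whenever a stored word is a prefix of "torvifen".
Prefixes of the query that are stored words: "tor", "torvifen"
Count: 2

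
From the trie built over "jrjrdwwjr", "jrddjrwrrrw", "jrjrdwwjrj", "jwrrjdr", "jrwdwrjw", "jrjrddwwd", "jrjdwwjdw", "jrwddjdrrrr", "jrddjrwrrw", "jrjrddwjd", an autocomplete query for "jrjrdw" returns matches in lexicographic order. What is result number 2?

DFS of the "jrjrdw" subtree visits, in order: "jrjrdwwjr", "jrjrdwwjrj"
The 2nd is jrjrdwwjrj.

jrjrdwwjrj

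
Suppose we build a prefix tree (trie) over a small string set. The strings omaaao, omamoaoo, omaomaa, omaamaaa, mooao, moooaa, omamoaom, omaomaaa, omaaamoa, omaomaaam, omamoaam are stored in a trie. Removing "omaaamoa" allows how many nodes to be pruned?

Walk "omaaamoa" from the leaf back toward the root, removing each node that no remaining word uses.
The suffix "moa" (3 nodes) is used only by "omaaamoa"; the node for "omaaa" still has the child "o", so pruning stops there.
Nodes removed: 3

3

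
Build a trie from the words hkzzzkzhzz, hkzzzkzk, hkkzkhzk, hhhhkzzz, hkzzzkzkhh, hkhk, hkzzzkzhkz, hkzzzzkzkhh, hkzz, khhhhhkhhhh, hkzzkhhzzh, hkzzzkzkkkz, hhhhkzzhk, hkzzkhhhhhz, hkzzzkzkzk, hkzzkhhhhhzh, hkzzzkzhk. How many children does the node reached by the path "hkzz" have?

2

Walk "hkzz" from the root, arriving at one node.
Distinct next characters after "hkzz": k, z.
That node has 2 child edges.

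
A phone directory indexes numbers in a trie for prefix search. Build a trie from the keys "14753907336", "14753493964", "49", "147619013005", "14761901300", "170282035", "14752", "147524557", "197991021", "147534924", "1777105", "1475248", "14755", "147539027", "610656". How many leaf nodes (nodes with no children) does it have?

13

A leaf is a node with no children — equivalently, the end of a word that is not a proper prefix of any other stored word.
Those words: "147524557", "1475248", "147534924", "14753493964", "147539027", "14753907336", "14755", "147619013005", "170282035", "1777105", "197991021", "49", "610656"
Leaf count: 13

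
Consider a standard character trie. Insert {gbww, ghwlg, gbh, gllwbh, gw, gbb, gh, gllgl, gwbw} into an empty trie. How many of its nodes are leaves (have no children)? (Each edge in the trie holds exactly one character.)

A leaf is a node with no children — equivalently, the end of a word that is not a proper prefix of any other stored word.
Those words: "gbb", "gbh", "gbww", "ghwlg", "gllgl", "gllwbh", "gwbw"
Leaf count: 7

7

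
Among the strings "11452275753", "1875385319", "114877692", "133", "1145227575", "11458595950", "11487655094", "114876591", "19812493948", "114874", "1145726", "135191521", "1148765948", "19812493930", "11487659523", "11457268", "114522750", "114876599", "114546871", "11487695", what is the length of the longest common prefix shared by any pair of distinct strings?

Look for the deepest trie node that still has at least two words in its subtree.
e.g. "1145227575" and "11452275753" share the prefix "1145227575" of length 10; no pair shares a longer one.
Longest shared-prefix length: 10

10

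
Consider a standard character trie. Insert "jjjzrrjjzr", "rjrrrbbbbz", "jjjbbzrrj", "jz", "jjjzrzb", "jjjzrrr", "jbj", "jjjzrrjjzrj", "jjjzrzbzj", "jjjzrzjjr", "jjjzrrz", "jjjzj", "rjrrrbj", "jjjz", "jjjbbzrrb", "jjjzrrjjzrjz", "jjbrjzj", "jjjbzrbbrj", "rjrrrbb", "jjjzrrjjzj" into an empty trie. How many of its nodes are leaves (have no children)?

15

A leaf is a node with no children — equivalently, the end of a word that is not a proper prefix of any other stored word.
Those words: "jbj", "jjbrjzj", "jjjbbzrrb", "jjjbbzrrj", "jjjbzrbbrj", "jjjzj", "jjjzrrjjzj", "jjjzrrjjzrjz", "jjjzrrr", "jjjzrrz", "jjjzrzbzj", "jjjzrzjjr", "jz", "rjrrrbbbbz", "rjrrrbj"
Leaf count: 15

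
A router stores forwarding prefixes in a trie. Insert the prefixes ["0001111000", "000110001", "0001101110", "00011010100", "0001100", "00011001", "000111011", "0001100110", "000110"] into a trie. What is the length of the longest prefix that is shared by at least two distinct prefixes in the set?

Equivalently: take the maximum, over all pairs, of their longest common prefix length.
e.g. "00011001" and "0001100110" share the prefix "00011001" of length 8; no pair shares a longer one.
Longest shared-prefix length: 8

8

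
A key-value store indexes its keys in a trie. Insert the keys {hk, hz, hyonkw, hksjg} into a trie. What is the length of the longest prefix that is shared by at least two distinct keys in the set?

2

Look for the deepest trie node that still has at least two words in its subtree.
e.g. "hk" and "hksjg" share the prefix "hk" of length 2; no pair shares a longer one.
Longest shared-prefix length: 2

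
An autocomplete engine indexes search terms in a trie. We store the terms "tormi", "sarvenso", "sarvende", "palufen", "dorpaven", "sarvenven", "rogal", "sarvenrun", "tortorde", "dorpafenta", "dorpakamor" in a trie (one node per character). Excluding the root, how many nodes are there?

56

Trace insertions, counting only characters that open a new branch:
  "tormi" → 5 new (t, o, r, m, i)
  "sarvenso" → 8 new (s, a, r, v, e, n, s, o)
  "sarvende" → prefix "sarven" already present; 2 new (d, e)
  "palufen" → 7 new (p, a, l, u, f, e, n)
  "dorpaven" → 8 new (d, o, r, p, a, v, e, n)
  "sarvenven" → prefix "sarven" already present; 3 new (v, e, n)
  "rogal" → 5 new (r, o, g, a, l)
  "sarvenrun" → prefix "sarven" already present; 3 new (r, u, n)
  "tortorde" → prefix "tor" already present; 5 new (t, o, r, d, e)
  "dorpafenta" → prefix "dorpa" already present; 5 new (f, e, n, t, a)
  "dorpakamor" → prefix "dorpa" already present; 5 new (k, a, m, o, r)
Total nodes = 5 + 8 + 2 + 7 + 8 + 3 + 5 + 3 + 5 + 5 + 5 = 56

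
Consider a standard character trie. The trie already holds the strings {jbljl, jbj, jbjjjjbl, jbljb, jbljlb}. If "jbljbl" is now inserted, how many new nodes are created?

1

The longest prefix of "jbljbl" already in the trie is "jbljb" (length 5).
So 6 − 5 = 1 new nodes.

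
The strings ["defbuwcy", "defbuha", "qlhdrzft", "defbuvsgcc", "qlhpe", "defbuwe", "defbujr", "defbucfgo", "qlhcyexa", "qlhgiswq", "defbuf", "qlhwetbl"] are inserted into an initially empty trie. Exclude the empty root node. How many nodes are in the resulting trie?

48

Trace insertions, counting only characters that open a new branch:
  "defbuwcy" → 8 new (d, e, f, b, u, w, c, y)
  "defbuha" → prefix "defbu" already present; 2 new (h, a)
  "qlhdrzft" → 8 new (q, l, h, d, r, z, f, t)
  "defbuvsgcc" → prefix "defbu" already present; 5 new (v, s, g, c, c)
  "qlhpe" → prefix "qlh" already present; 2 new (p, e)
  "defbuwe" → prefix "defbuw" already present; 1 new (e)
  "defbujr" → prefix "defbu" already present; 2 new (j, r)
  "defbucfgo" → prefix "defbu" already present; 4 new (c, f, g, o)
  "qlhcyexa" → prefix "qlh" already present; 5 new (c, y, e, x, a)
  "qlhgiswq" → prefix "qlh" already present; 5 new (g, i, s, w, q)
  "defbuf" → prefix "defbu" already present; 1 new (f)
  "qlhwetbl" → prefix "qlh" already present; 5 new (w, e, t, b, l)
Total nodes = 8 + 2 + 8 + 5 + 2 + 1 + 2 + 4 + 5 + 5 + 1 + 5 = 48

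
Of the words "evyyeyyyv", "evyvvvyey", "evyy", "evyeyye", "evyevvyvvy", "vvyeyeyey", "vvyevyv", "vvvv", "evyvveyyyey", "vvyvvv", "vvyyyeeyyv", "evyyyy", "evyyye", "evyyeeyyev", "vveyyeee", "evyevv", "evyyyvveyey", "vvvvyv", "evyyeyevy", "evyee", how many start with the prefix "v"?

7

Filter for entries beginning with "v":
Matches: "vveyyeee", "vvvv", "vvvvyv", "vvyevyv", "vvyeyeyey", "vvyvvv", "vvyyyeeyyv"
Count: 7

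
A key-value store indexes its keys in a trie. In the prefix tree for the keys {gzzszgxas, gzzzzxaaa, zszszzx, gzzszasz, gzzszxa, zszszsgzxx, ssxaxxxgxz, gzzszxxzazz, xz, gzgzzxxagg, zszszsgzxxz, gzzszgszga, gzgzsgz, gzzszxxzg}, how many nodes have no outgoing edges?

13

Leaves are exactly the stored words that no other stored word extends.
Those words: "gzgzsgz", "gzgzzxxagg", "gzzszasz", "gzzszgszga", "gzzszgxas", "gzzszxa", "gzzszxxzazz", "gzzszxxzg", "gzzzzxaaa", "ssxaxxxgxz", "xz", "zszszsgzxxz", "zszszzx"
Leaf count: 13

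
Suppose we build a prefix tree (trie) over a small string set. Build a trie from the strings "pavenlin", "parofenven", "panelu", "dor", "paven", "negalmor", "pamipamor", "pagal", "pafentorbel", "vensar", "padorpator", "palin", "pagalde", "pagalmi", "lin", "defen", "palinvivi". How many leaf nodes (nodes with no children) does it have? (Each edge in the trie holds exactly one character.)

Leaves are exactly the stored words that no other stored word extends.
Those words: "defen", "dor", "lin", "negalmor", "padorpator", "pafentorbel", "pagalde", "pagalmi", "palinvivi", "pamipamor", "panelu", "parofenven", "pavenlin", "vensar"
Leaf count: 14

14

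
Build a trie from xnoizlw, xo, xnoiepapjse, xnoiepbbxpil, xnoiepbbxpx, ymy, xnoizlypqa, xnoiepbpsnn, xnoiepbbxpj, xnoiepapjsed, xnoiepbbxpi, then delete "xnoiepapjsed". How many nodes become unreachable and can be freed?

Walk "xnoiepapjsed" from the leaf back toward the root, removing each node that no remaining word uses.
The suffix "d" (1 node) is used only by "xnoiepapjsed"; "xnoiepapjse" is itself a stored word, so pruning stops there.
Nodes removed: 1

1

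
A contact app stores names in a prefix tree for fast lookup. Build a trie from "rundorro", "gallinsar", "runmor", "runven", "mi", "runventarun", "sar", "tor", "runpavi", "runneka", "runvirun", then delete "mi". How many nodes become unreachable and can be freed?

2

Walk "mi" from the leaf back toward the root, removing each node that no remaining word uses.
No other word shares any prefix with "mi", so all 2 of its nodes go.
Nodes removed: 2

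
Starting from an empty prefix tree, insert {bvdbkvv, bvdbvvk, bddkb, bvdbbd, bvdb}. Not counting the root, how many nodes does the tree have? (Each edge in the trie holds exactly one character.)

16

Trie structure (* marks end of a word):
(root)
└─ b
   ├─ d
   │  └─ d
   │     └─ k
   │        └─ b *
   └─ v
      └─ d
         └─ b *
            ├─ b
            │  └─ d *
            ├─ k
            │  └─ v
            │     └─ v *
            └─ v
               └─ v
                  └─ k *
Counting every labelled node above: 16.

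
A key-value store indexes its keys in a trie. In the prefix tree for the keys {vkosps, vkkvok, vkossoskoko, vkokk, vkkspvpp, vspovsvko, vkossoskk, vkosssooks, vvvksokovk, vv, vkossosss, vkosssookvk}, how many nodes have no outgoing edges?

11

A leaf is a node with no children — equivalently, the end of a word that is not a proper prefix of any other stored word.
Those words: "vkkspvpp", "vkkvok", "vkokk", "vkosps", "vkossoskk", "vkossoskoko", "vkossosss", "vkosssooks", "vkosssookvk", "vspovsvko", "vvvksokovk"
Leaf count: 11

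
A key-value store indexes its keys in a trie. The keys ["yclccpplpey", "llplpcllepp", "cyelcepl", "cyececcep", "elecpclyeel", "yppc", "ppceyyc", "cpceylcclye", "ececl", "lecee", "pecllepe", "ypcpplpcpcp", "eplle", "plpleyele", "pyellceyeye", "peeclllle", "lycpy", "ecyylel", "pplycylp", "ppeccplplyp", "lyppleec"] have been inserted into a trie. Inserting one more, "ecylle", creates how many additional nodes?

The longest prefix of "ecylle" already in the trie is "ecy" (length 3).
So 6 − 3 = 3 new nodes.

3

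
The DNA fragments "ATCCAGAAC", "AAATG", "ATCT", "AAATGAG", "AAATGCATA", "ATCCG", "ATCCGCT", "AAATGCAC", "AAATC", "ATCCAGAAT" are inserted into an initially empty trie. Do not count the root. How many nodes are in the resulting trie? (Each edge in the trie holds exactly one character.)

26

Insert word by word; a character creates a node only if that edge doesn't already exist:
  "ATCCAGAAC" → 9 new (A, T, C, C, A, G, A, A, C)
  "AAATG" → prefix "A" already present; 4 new (A, A, T, G)
  "ATCT" → prefix "ATC" already present; 1 new (T)
  "AAATGAG" → prefix "AAATG" already present; 2 new (A, G)
  "AAATGCATA" → prefix "AAATG" already present; 4 new (C, A, T, A)
  "ATCCG" → prefix "ATCC" already present; 1 new (G)
  "ATCCGCT" → prefix "ATCCG" already present; 2 new (C, T)
  "AAATGCAC" → prefix "AAATGCA" already present; 1 new (C)
  "AAATC" → prefix "AAAT" already present; 1 new (C)
  "ATCCAGAAT" → prefix "ATCCAGAA" already present; 1 new (T)
Total nodes = 9 + 4 + 1 + 2 + 4 + 1 + 2 + 1 + 1 + 1 = 26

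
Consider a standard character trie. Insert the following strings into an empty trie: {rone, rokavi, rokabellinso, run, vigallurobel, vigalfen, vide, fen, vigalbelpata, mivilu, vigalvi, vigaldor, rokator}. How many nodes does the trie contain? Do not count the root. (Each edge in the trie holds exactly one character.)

For each word, the new-node count is its length minus the longest prefix already in the trie:
  "rone" → 4 new (r, o, n, e)
  "rokavi" → prefix "ro" already present; 4 new (k, a, v, i)
  "rokabellinso" → prefix "roka" already present; 8 new (b, e, l, l, i, n, s, o)
  "run" → prefix "r" already present; 2 new (u, n)
  "vigallurobel" → 12 new (v, i, g, a, l, l, u, r, o, b, e, l)
  "vigalfen" → prefix "vigal" already present; 3 new (f, e, n)
  "vide" → prefix "vi" already present; 2 new (d, e)
  "fen" → 3 new (f, e, n)
  "vigalbelpata" → prefix "vigal" already present; 7 new (b, e, l, p, a, t, a)
  "mivilu" → 6 new (m, i, v, i, l, u)
  "vigalvi" → prefix "vigal" already present; 2 new (v, i)
  "vigaldor" → prefix "vigal" already present; 3 new (d, o, r)
  "rokator" → prefix "roka" already present; 3 new (t, o, r)
Total nodes = 4 + 4 + 8 + 2 + 12 + 3 + 2 + 3 + 7 + 6 + 2 + 3 + 3 = 59

59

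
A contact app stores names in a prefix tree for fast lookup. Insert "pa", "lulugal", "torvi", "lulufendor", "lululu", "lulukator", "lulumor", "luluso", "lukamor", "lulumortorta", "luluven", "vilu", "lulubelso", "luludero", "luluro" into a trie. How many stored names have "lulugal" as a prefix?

Traverse to the node for "lulugal", then collect every word in that subtree.
Matches: "lulugal"
Count: 1

1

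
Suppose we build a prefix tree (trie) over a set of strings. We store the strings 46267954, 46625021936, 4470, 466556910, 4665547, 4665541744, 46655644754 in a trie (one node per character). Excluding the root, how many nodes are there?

Count nodes per top-level branch (shared prefixes stored once):
  '4'-branch (4470, 46267954, 46625021936, 4665541744, 4665547, 46655644754, 466556910): 37 nodes
Sum: 37

37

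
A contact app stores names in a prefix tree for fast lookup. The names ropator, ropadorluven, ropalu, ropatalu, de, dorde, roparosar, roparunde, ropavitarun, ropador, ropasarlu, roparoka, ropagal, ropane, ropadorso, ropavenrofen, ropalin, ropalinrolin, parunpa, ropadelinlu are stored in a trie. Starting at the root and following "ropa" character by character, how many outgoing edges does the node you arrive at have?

Follow the path "ropa" to its node, then look at its outgoing edges.
Characters that immediately follow "ropa" among the stored strings: {d, g, l, n, r, s, t, v}.
That node has 8 child edges.

8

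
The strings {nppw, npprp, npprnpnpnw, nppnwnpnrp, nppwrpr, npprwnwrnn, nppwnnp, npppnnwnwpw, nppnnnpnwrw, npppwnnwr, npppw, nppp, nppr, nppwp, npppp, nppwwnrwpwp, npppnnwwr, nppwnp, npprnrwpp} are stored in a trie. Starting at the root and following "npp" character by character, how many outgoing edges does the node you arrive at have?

4

Walk "npp" from the root, arriving at one node.
Distinct next characters after "npp": n, p, r, w.
That node has 4 child edges.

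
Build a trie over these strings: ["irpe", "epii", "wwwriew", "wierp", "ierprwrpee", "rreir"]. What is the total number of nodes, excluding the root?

Trie structure (* marks end of a word):
(root)
├─ e
│  └─ p
│     └─ i
│        └─ i *
├─ i
│  ├─ e
│  │  └─ r
│  │     └─ p
│  │        └─ r
│  │           └─ w
│  │              └─ r
│  │                 └─ p
│  │                    └─ e
│  │                       └─ e *
│  └─ r
│     └─ p
│        └─ e *
├─ r
│  └─ r
│     └─ e
│        └─ i
│           └─ r *
└─ w
   ├─ i
   │  └─ e
   │     └─ r
   │        └─ p *
   └─ w
      └─ w
         └─ r
            └─ i
               └─ e
                  └─ w *
Counting every labelled node above: 33.

33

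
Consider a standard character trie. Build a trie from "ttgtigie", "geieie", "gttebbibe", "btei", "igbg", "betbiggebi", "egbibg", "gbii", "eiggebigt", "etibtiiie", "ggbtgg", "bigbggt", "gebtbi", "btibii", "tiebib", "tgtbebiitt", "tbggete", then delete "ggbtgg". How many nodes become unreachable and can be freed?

5

After clearing the end-marker at "ggbtgg", prune upward until reaching a node still needed by another word.
The suffix "gbtgg" (5 nodes) is used only by "ggbtgg"; the node for "g" still has the child "e", so pruning stops there.
Nodes removed: 5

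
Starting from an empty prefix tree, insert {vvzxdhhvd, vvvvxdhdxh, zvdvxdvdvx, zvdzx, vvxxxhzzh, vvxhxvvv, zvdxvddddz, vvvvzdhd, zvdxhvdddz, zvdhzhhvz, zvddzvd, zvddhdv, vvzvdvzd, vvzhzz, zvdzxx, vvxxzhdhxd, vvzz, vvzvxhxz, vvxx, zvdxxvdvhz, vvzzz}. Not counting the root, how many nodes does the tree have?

Count nodes per top-level branch (shared prefixes stored once):
  'v'-branch (vvvvxdhdxh, vvvvzdhd, vvxhxvvv, vvxx, vvxxxhzzh, vvxxzhdhxd, vvzhzz, vvzvdvzd, vvzvxhxz, vvzxdhhvd, vvzz, vvzzz): 53 nodes
  'z'-branch (zvddhdv, zvddzvd, zvdhzhhvz, zvdvxdvdvx, zvdxhvdddz, zvdxvddddz, zvdxxvdvhz, zvdzx, zvdzxx): 45 nodes
Sum: 98

98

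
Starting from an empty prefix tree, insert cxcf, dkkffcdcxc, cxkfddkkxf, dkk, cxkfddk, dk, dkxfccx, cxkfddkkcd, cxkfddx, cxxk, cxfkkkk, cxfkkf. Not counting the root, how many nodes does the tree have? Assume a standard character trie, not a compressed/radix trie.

Trace insertions, counting only characters that open a new branch:
  "cxcf" → 4 new (c, x, c, f)
  "dkkffcdcxc" → 10 new (d, k, k, f, f, c, d, c, x, c)
  "cxkfddkkxf" → prefix "cx" already present; 8 new (k, f, d, d, k, k, x, f)
  "dkk" → prefix "dkk" already present; 0 new (none)
  "cxkfddk" → prefix "cxkfddk" already present; 0 new (none)
  "dk" → prefix "dk" already present; 0 new (none)
  "dkxfccx" → prefix "dk" already present; 5 new (x, f, c, c, x)
  "cxkfddkkcd" → prefix "cxkfddkk" already present; 2 new (c, d)
  "cxkfddx" → prefix "cxkfdd" already present; 1 new (x)
  "cxxk" → prefix "cx" already present; 2 new (x, k)
  "cxfkkkk" → prefix "cx" already present; 5 new (f, k, k, k, k)
  "cxfkkf" → prefix "cxfkk" already present; 1 new (f)
Total nodes = 4 + 10 + 8 + 0 + 0 + 0 + 5 + 2 + 1 + 2 + 5 + 1 = 38

38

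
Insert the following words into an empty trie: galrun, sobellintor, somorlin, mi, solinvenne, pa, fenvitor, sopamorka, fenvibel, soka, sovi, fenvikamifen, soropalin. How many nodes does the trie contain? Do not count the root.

71

Insert word by word; a character creates a node only if that edge doesn't already exist:
  "galrun" → 6 new (g, a, l, r, u, n)
  "sobellintor" → 11 new (s, o, b, e, l, l, i, n, t, o, r)
  "somorlin" → prefix "so" already present; 6 new (m, o, r, l, i, n)
  "mi" → 2 new (m, i)
  "solinvenne" → prefix "so" already present; 8 new (l, i, n, v, e, n, n, e)
  "pa" → 2 new (p, a)
  "fenvitor" → 8 new (f, e, n, v, i, t, o, r)
  "sopamorka" → prefix "so" already present; 7 new (p, a, m, o, r, k, a)
  "fenvibel" → prefix "fenvi" already present; 3 new (b, e, l)
  "soka" → prefix "so" already present; 2 new (k, a)
  "sovi" → prefix "so" already present; 2 new (v, i)
  "fenvikamifen" → prefix "fenvi" already present; 7 new (k, a, m, i, f, e, n)
  "soropalin" → prefix "so" already present; 7 new (r, o, p, a, l, i, n)
Total nodes = 6 + 11 + 6 + 2 + 8 + 2 + 8 + 7 + 3 + 2 + 2 + 7 + 7 = 71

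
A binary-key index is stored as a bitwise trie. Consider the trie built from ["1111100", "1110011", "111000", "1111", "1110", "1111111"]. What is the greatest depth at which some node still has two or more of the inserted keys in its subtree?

5

Equivalently: take the maximum, over all pairs, of their longest common prefix length.
"111000" and "1110011" agree on "11100" (5 characters) before diverging; nothing deeper is shared.
Longest shared-prefix length: 5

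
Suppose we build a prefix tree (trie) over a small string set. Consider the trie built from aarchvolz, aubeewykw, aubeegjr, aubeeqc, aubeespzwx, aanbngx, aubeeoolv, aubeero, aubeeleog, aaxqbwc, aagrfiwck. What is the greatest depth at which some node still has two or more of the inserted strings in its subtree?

5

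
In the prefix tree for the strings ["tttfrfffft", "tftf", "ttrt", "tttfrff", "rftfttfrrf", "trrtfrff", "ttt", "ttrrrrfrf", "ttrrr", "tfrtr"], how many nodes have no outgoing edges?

7

Leaves are exactly the stored words that no other stored word extends.
Those words: "rftfttfrrf", "tfrtr", "tftf", "trrtfrff", "ttrrrrfrf", "ttrt", "tttfrfffft"
Leaf count: 7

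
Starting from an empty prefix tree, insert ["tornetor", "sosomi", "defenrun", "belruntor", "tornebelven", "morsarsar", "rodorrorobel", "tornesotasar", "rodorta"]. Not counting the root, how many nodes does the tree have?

For each word, the new-node count is its length minus the longest prefix already in the trie:
  "tornetor" → 8 new (t, o, r, n, e, t, o, r)
  "sosomi" → 6 new (s, o, s, o, m, i)
  "defenrun" → 8 new (d, e, f, e, n, r, u, n)
  "belruntor" → 9 new (b, e, l, r, u, n, t, o, r)
  "tornebelven" → prefix "torne" already present; 6 new (b, e, l, v, e, n)
  "morsarsar" → 9 new (m, o, r, s, a, r, s, a, r)
  "rodorrorobel" → 12 new (r, o, d, o, r, r, o, r, o, b, e, l)
  "tornesotasar" → prefix "torne" already present; 7 new (s, o, t, a, s, a, r)
  "rodorta" → prefix "rodor" already present; 2 new (t, a)
Total nodes = 8 + 6 + 8 + 9 + 6 + 9 + 12 + 7 + 2 = 67

67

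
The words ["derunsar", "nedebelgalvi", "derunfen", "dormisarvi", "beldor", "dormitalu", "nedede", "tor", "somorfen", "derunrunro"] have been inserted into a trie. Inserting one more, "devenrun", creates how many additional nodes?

6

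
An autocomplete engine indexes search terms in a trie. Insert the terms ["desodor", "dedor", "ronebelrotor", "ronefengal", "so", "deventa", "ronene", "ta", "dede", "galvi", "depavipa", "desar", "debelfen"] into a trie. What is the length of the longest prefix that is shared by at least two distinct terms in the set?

Equivalently: take the maximum, over all pairs, of their longest common prefix length.
e.g. "ronebelrotor" and "ronefengal" share the prefix "rone" of length 4; no pair shares a longer one.
Longest shared-prefix length: 4

4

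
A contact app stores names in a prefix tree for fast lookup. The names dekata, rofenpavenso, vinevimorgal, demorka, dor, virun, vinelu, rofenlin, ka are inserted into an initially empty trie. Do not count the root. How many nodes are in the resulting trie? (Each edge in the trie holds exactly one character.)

For each word, the new-node count is its length minus the longest prefix already in the trie:
  "dekata" → 6 new (d, e, k, a, t, a)
  "rofenpavenso" → 12 new (r, o, f, e, n, p, a, v, e, n, s, o)
  "vinevimorgal" → 12 new (v, i, n, e, v, i, m, o, r, g, a, l)
  "demorka" → prefix "de" already present; 5 new (m, o, r, k, a)
  "dor" → prefix "d" already present; 2 new (o, r)
  "virun" → prefix "vi" already present; 3 new (r, u, n)
  "vinelu" → prefix "vine" already present; 2 new (l, u)
  "rofenlin" → prefix "rofen" already present; 3 new (l, i, n)
  "ka" → 2 new (k, a)
Total nodes = 6 + 12 + 12 + 5 + 2 + 3 + 2 + 3 + 2 = 47

47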